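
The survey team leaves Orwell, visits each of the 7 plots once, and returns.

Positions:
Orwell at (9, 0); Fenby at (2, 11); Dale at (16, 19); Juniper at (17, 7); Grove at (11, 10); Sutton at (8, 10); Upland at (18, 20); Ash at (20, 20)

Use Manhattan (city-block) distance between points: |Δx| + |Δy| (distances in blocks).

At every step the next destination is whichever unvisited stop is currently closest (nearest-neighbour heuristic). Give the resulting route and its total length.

At Orwell the remaining stops are Sutton 11, Grove 12, Juniper 15, Fenby 18, Dale 26, Upland 29, Ash 31; go to Sutton.
At Sutton the remaining stops are Grove 3, Fenby 7, Juniper 12, Dale 17, Upland 20, Ash 22; go to Grove.
At Grove the remaining stops are Juniper 9, Fenby 10, Dale 14, Upland 17, Ash 19; go to Juniper.
At Juniper the remaining stops are Dale 13, Upland 14, Ash 16, Fenby 19; go to Dale.
At Dale the remaining stops are Upland 3, Ash 5, Fenby 22; go to Upland.
At Upland the remaining stops are Ash 2, Fenby 25; go to Ash.
At Ash the remaining stops are Fenby 27; go to Fenby.
Return Fenby→Orwell: 18.
Total = 11 + 3 + 9 + 13 + 3 + 2 + 27 + 18 = 86.

86 blocks along Orwell → Sutton → Grove → Juniper → Dale → Upland → Ash → Fenby → Orwell.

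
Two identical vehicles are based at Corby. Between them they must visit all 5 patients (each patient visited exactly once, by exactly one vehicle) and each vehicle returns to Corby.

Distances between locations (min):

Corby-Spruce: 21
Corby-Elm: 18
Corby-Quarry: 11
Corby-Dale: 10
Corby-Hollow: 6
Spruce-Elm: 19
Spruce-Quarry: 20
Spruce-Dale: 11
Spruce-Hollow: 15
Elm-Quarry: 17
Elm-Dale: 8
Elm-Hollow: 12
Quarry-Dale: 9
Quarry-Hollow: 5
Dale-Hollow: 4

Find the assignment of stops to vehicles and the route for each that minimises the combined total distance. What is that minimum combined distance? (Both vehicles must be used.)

Check every non-empty split of the stops between the two vehicles; for each half take its own optimal tour:
  {Spruce} + {Elm, Quarry, Dale, Hollow}: 42 + 46 = 88
  {Elm} + {Spruce, Quarry, Dale, Hollow}: 36 + 52 = 88
  {Spruce, Elm} + {Quarry, Dale, Hollow}: 58 + 30 = 88
  {Quarry} + {Spruce, Elm, Dale, Hollow}: 22 + 58 = 80
  {Spruce, Quarry} + {Elm, Dale, Hollow}: 52 + 36 = 88
  {Elm, Quarry} + {Spruce, Dale, Hollow}: 46 + 42 = 88
  … (15 splits in total)
Best: vehicle 1 Corby → Quarry → Corby = 22; vehicle 2 Corby → Spruce → Elm → Dale → Hollow → Corby = 58; combined 80.

80 min — the smallest possible combined total.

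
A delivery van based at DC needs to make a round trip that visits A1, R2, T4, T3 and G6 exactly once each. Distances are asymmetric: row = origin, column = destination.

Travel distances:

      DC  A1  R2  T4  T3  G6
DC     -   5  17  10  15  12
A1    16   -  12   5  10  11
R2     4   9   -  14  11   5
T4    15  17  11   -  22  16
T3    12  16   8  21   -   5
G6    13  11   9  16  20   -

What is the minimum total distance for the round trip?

50 — the shortest possible round trip.

DC → A1 → R2 → T4 → T3 → G6 → DC: 5+12+14+22+5+13 = 71
DC → A1 → R2 → T4 → G6 → T3 → DC: 5+12+14+16+20+12 = 79
DC → A1 → R2 → T3 → T4 → G6 → DC: 5+12+11+21+16+13 = 78
DC → A1 → R2 → T3 → G6 → T4 → DC: 5+12+11+5+16+15 = 64
DC → A1 → R2 → G6 → T4 → T3 → DC: 5+12+5+16+22+12 = 72
DC → A1 → R2 → G6 → T3 → T4 → DC: 5+12+5+20+21+15 = 78
DC → A1 → T4 → R2 → T3 → G6 → DC: 5+5+11+11+5+13 = 50
DC → A1 → T4 → R2 → G6 → T3 → DC: 5+5+11+5+20+12 = 58
DC → A1 → T4 → T3 → R2 → G6 → DC: 5+5+22+8+5+13 = 58
DC → A1 → T4 → T3 → G6 → R2 → DC: 5+5+22+5+9+4 = 50
DC → A1 → T4 → G6 → R2 → T3 → DC: 5+5+16+9+11+12 = 58
DC → A1 → T4 → G6 → T3 → R2 → DC: 5+5+16+20+8+4 = 58
DC → A1 → T3 → R2 → T4 → G6 → DC: 5+10+8+14+16+13 = 66
DC → A1 → T3 → R2 → G6 → T4 → DC: 5+10+8+5+16+15 = 59
… (106 more)
The minimum is 50.
One optimal route: DC → A1 → T4 → R2 → T3 → G6 → DC.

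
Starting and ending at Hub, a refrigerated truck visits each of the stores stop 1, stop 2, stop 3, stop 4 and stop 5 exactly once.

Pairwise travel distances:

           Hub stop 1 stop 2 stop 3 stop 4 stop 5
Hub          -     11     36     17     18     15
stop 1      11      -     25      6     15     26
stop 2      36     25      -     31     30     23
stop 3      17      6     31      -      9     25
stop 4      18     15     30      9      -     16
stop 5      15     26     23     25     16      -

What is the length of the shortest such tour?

Hub→stop 1→stop 2→stop 3→stop 4→stop 5→Hub: 11+25+31+9+16+15 = 107
Hub→stop 1→stop 2→stop 3→stop 5→stop 4→Hub: 11+25+31+25+16+18 = 126
Hub→stop 1→stop 2→stop 4→stop 3→stop 5→Hub: 11+25+30+9+25+15 = 115
Hub→stop 1→stop 2→stop 4→stop 5→stop 3→Hub: 11+25+30+16+25+17 = 124
Hub→stop 1→stop 2→stop 5→stop 3→stop 4→Hub: 11+25+23+25+9+18 = 111
Hub→stop 1→stop 2→stop 5→stop 4→stop 3→Hub: 11+25+23+16+9+17 = 101
Hub→stop 1→stop 3→stop 2→stop 4→stop 5→Hub: 11+6+31+30+16+15 = 109
Hub→stop 1→stop 3→stop 2→stop 5→stop 4→Hub: 11+6+31+23+16+18 = 105
Hub→stop 1→stop 3→stop 4→stop 2→stop 5→Hub: 11+6+9+30+23+15 = 94
Hub→stop 1→stop 3→stop 4→stop 5→stop 2→Hub: 11+6+9+16+23+36 = 101
Hub→stop 1→stop 3→stop 5→stop 2→stop 4→Hub: 11+6+25+23+30+18 = 113
Hub→stop 1→stop 3→stop 5→stop 4→stop 2→Hub: 11+6+25+16+30+36 = 124
Hub→stop 1→stop 4→stop 2→stop 3→stop 5→Hub: 11+15+30+31+25+15 = 127
Hub→stop 1→stop 4→stop 2→stop 5→stop 3→Hub: 11+15+30+23+25+17 = 121
… (46 more)
The minimum is 94.
One optimal route: Hub → stop 1 → stop 3 → stop 4 → stop 2 → stop 5 → Hub (or its reverse).

Shortest round trip = 94.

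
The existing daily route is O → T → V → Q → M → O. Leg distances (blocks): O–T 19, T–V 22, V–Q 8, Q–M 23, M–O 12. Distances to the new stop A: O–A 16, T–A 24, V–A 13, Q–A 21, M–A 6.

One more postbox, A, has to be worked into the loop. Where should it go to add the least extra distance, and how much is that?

Minimum extra distance: 4 blocks, inserting A between Q and M.

Insertion cost between consecutive stops i–j is d(i,A) + d(A,j) − d(i,j):
  between O and T: 16 + 24 − 19 = 21
  between T and V: 24 + 13 − 22 = 15
  between V and Q: 13 + 21 − 8 = 26
  between Q and M: 21 + 6 − 23 = 4
  between M and O: 6 + 16 − 12 = 10
Cheapest insertion is between Q and M, adding 4.
New total = 84 + 4 = 88.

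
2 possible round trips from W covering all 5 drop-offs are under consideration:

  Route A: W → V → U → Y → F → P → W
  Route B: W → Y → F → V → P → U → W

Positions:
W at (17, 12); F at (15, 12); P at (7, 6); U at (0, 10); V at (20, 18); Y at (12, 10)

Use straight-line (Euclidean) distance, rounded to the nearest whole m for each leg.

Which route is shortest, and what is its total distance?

Route A: 7 + 22 + 12 + 4 + 10 + 12 = 67
Route B: 5 + 4 + 8 + 18 + 8 + 17 = 60

Shortest is Route B, total 60 m.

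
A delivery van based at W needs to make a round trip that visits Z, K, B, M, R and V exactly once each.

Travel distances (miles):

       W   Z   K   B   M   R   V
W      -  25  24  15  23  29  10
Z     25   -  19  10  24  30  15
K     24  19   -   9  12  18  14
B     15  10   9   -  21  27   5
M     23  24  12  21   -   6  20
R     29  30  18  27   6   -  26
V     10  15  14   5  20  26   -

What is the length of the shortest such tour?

With 6 stops there are 6!/2 = 360 distinct round trips (a route and its reverse cost the same).
W→Z→K→B→M→R→V→W: 25+19+9+21+6+26+10 = 116
W→Z→K→B→M→V→R→W: 25+19+9+21+20+26+29 = 149
W→Z→K→B→R→M→V→W: 25+19+9+27+6+20+10 = 116
W→Z→K→B→R→V→M→W: 25+19+9+27+26+20+23 = 149
W→Z→K→B→V→M→R→W: 25+19+9+5+20+6+29 = 113
W→Z→K→B→V→R→M→W: 25+19+9+5+26+6+23 = 113
W→Z→K→M→B→R→V→W: 25+19+12+21+27+26+10 = 140
W→Z→K→M→B→V→R→W: 25+19+12+21+5+26+29 = 137
… (352 more)
W→M→R→K→Z→B→V→W: 23+6+18+19+10+5+10 = 91  ← best
The minimum is 91.
One optimal route: W → M → R → K → Z → B → V → W (or its reverse).

Shortest round trip = 91 miles.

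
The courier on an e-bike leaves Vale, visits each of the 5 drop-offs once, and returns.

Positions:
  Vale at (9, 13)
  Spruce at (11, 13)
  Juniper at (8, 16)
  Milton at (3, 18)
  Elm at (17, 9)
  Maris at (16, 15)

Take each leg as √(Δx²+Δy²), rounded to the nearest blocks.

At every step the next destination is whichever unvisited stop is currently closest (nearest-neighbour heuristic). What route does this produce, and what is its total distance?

From Vale: distances to unvisited — Spruce=2, Juniper=3, Maris=7, Milton=8, Elm=9. Nearest is Spruce (2).
From Spruce: distances to unvisited — Juniper=4, Maris=5, Elm=7, Milton=9. Nearest is Juniper (4).
From Juniper: distances to unvisited — Milton=5, Maris=8, Elm=11. Nearest is Milton (5).
From Milton: distances to unvisited — Maris=13, Elm=17. Nearest is Maris (13).
From Maris: distances to unvisited — Elm=6. Nearest is Elm (6).
Return Elm→Vale: 9.
Total = 2 + 4 + 5 + 13 + 6 + 9 = 39.

Nearest-neighbour total = 39 blocks; route Vale → Spruce → Juniper → Milton → Maris → Elm → Vale.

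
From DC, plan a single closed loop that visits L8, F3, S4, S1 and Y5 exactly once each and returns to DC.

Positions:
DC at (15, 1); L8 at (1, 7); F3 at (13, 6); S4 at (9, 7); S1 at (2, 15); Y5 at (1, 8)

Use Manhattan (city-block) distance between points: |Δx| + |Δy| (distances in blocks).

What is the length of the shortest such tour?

Minimum total distance: 56 blocks.

There are 60 distinct closed tours to check (reversals are equivalent).
DC - L8 - F3 - S4 - S1 - Y5 - DC: 20+13+5+15+8+21 = 82
DC - L8 - F3 - S4 - Y5 - S1 - DC: 20+13+5+9+8+27 = 82
DC - L8 - F3 - S1 - S4 - Y5 - DC: 20+13+20+15+9+21 = 98
DC - L8 - F3 - S1 - Y5 - S4 - DC: 20+13+20+8+9+12 = 82
DC - L8 - F3 - Y5 - S4 - S1 - DC: 20+13+14+9+15+27 = 98
DC - L8 - F3 - Y5 - S1 - S4 - DC: 20+13+14+8+15+12 = 82
DC - L8 - S4 - F3 - S1 - Y5 - DC: 20+8+5+20+8+21 = 82
DC - L8 - S4 - F3 - Y5 - S1 - DC: 20+8+5+14+8+27 = 82
DC - L8 - S4 - S1 - F3 - Y5 - DC: 20+8+15+20+14+21 = 98
DC - L8 - S4 - S1 - Y5 - F3 - DC: 20+8+15+8+14+7 = 72
DC - L8 - S4 - Y5 - F3 - S1 - DC: 20+8+9+14+20+27 = 98
DC - L8 - S4 - Y5 - S1 - F3 - DC: 20+8+9+8+20+7 = 72
DC - L8 - S1 - F3 - S4 - Y5 - DC: 20+9+20+5+9+21 = 84
DC - L8 - S1 - F3 - Y5 - S4 - DC: 20+9+20+14+9+12 = 84
… (46 more)
DC - L8 - Y5 - S1 - S4 - F3 - DC: 20+1+8+15+5+7 = 56  ← best
The minimum is 56.
One optimal route: DC → L8 → Y5 → S1 → S4 → F3 → DC (or its reverse).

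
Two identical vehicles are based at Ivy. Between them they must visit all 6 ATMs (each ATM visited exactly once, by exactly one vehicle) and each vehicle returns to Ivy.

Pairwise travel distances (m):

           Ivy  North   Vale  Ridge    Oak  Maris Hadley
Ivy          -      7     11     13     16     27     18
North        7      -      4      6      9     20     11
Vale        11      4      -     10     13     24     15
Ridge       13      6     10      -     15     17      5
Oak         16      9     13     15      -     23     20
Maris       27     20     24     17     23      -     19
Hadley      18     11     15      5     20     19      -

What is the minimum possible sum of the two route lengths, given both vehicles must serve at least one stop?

98 m — the smallest possible combined total.

Try each way of splitting the stops between the two vehicles (each non-empty) and, for each split, find the best tour for each vehicle:
  {North} + {Vale, Ridge, Oak, Maris, Hadley}: 14 + 84 = 98
  {Vale} + {North, Ridge, Oak, Maris, Hadley}: 22 + 76 = 98
  {North, Vale} + {Ridge, Oak, Maris, Hadley}: 22 + 76 = 98
  {Ridge} + {North, Vale, Oak, Maris, Hadley}: 26 + 84 = 110
  {North, Ridge} + {Vale, Oak, Maris, Hadley}: 26 + 84 = 110
  {Vale, Ridge} + {North, Oak, Maris, Hadley}: 34 + 76 = 110
  … (31 splits in total)
Best: vehicle 1 Ivy → North → Ivy = 14; vehicle 2 Ivy → Vale → Ridge → Hadley → Maris → Oak → Ivy = 84; combined 98.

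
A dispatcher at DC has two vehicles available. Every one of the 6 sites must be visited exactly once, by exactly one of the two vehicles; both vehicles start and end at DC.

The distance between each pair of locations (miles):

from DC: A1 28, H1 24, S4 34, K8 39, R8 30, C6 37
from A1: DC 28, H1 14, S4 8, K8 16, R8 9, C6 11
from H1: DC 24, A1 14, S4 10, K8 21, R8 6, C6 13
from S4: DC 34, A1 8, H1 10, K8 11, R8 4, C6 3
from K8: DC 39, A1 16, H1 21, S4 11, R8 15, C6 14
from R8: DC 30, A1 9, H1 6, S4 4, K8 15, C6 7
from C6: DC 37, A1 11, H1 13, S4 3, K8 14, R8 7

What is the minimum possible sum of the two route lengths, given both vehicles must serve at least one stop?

Minimum combined distance: 143 miles.

Try each way of splitting the stops between the two vehicles (each non-empty) and, for each split, find the best tour for each vehicle:
  {A1} + {H1, S4, K8, R8, C6}: 56 + 90 = 146
  {H1} + {A1, S4, K8, R8, C6}: 48 + 95 = 143
  {A1, H1} + {S4, K8, R8, C6}: 66 + 90 = 156
  {S4} + {A1, H1, K8, R8, C6}: 68 + 95 = 163
  {A1, S4} + {H1, K8, R8, C6}: 70 + 90 = 160
  {H1, S4} + {A1, K8, R8, C6}: 68 + 95 = 163
  … (31 splits in total)
Best: vehicle 1 DC → H1 → DC = 48; vehicle 2 DC → A1 → K8 → S4 → C6 → R8 → DC = 95; combined 143.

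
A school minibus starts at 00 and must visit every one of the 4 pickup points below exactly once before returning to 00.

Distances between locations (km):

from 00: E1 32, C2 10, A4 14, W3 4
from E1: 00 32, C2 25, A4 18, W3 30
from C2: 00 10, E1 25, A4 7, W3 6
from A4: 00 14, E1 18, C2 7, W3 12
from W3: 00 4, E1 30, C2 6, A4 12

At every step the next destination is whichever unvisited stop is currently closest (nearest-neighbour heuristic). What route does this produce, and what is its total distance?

00 → [W3:4 / C2:10 / A4:14 / E1:32] → W3 (4)
W3 → [C2:6 / A4:12 / E1:30] → C2 (6)
C2 → [A4:7 / E1:25] → A4 (7)
A4 → [E1:18] → E1 (18)
Return E1→00: 32.
Total = 4 + 6 + 7 + 18 + 32 = 67.

Total distance 67 km via the nearest-neighbour route 00 → W3 → C2 → A4 → E1 → 00.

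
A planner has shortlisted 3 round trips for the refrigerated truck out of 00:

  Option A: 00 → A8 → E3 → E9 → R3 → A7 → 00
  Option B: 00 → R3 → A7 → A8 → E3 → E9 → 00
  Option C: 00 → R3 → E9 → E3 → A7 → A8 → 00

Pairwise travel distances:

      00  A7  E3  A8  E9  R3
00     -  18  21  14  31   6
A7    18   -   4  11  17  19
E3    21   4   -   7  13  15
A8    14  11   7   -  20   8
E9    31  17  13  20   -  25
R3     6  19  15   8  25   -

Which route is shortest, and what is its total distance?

Shortest is Option C, total 73.

Option A: 14 + 7 + 13 + 25 + 19 + 18 = 96
Option B: 6 + 19 + 11 + 7 + 13 + 31 = 87
Option C: 6 + 25 + 13 + 4 + 11 + 14 = 73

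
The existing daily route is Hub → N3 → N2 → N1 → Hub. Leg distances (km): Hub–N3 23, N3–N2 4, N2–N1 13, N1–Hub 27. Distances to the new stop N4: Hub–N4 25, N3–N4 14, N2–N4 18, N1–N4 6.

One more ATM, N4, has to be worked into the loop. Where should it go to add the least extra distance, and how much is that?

+4 km — insert N4 between N1 and Hub.

Insertion cost between consecutive stops i–j is d(i,N4) + d(N4,j) − d(i,j):
  between Hub and N3: 25 + 14 − 23 = 16
  between N3 and N2: 14 + 18 − 4 = 28
  between N2 and N1: 18 + 6 − 13 = 11
  between N1 and Hub: 6 + 25 − 27 = 4
Cheapest insertion is between N1 and Hub, adding 4.
New total = 67 + 4 = 71.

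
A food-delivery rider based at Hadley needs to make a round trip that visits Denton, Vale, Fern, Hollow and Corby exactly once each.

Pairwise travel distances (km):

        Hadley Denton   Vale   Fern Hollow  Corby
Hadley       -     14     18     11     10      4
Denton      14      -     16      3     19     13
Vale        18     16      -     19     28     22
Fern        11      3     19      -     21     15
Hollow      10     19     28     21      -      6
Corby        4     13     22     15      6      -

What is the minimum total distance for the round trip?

Hadley - Denton - Vale - Fern - Hollow - Corby - Hadley: 14+16+19+21+6+4 = 80
Hadley - Denton - Vale - Fern - Corby - Hollow - Hadley: 14+16+19+15+6+10 = 80
Hadley - Denton - Vale - Hollow - Fern - Corby - Hadley: 14+16+28+21+15+4 = 98
Hadley - Denton - Vale - Hollow - Corby - Fern - Hadley: 14+16+28+6+15+11 = 90
Hadley - Denton - Vale - Corby - Fern - Hollow - Hadley: 14+16+22+15+21+10 = 98
Hadley - Denton - Vale - Corby - Hollow - Fern - Hadley: 14+16+22+6+21+11 = 90
Hadley - Denton - Fern - Vale - Hollow - Corby - Hadley: 14+3+19+28+6+4 = 74
Hadley - Denton - Fern - Vale - Corby - Hollow - Hadley: 14+3+19+22+6+10 = 74
Hadley - Denton - Fern - Hollow - Vale - Corby - Hadley: 14+3+21+28+22+4 = 92
Hadley - Denton - Fern - Hollow - Corby - Vale - Hadley: 14+3+21+6+22+18 = 84
Hadley - Denton - Fern - Corby - Vale - Hollow - Hadley: 14+3+15+22+28+10 = 92
Hadley - Denton - Fern - Corby - Hollow - Vale - Hadley: 14+3+15+6+28+18 = 84
Hadley - Denton - Hollow - Vale - Fern - Corby - Hadley: 14+19+28+19+15+4 = 99
Hadley - Denton - Hollow - Vale - Corby - Fern - Hadley: 14+19+28+22+15+11 = 109
… (46 more)
Hadley - Vale - Denton - Fern - Hollow - Corby - Hadley: 18+16+3+21+6+4 = 68  ← best
The minimum is 68.
One optimal route: Hadley → Vale → Denton → Fern → Hollow → Corby → Hadley (or its reverse).

68 km — the shortest possible round trip.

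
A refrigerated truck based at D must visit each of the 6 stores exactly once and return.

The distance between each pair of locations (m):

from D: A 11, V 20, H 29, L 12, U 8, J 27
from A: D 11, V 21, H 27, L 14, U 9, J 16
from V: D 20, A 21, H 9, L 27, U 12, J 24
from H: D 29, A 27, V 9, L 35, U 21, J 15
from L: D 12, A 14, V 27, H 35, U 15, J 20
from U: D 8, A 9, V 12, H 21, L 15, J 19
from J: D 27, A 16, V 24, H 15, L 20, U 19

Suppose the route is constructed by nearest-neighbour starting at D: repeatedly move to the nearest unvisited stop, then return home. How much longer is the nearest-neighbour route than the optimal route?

Excess over optimum: 9 m.

D: U=8, A=11, L=12, V=20, J=27, H=29 ⇒ U
U: A=9, V=12, L=15, J=19, H=21 ⇒ A
A: L=14, J=16, V=21, H=27 ⇒ L
L: J=20, V=27, H=35 ⇒ J
J: H=15, V=24 ⇒ H
H: V=9 ⇒ V
NN route D → U → A → L → J → H → V → D costs 95.
Optimal: D → L → A → J → H → V → U → D costs 86 (by enumerating all 360 distinct tours).
Excess = 95 − 86 = 9.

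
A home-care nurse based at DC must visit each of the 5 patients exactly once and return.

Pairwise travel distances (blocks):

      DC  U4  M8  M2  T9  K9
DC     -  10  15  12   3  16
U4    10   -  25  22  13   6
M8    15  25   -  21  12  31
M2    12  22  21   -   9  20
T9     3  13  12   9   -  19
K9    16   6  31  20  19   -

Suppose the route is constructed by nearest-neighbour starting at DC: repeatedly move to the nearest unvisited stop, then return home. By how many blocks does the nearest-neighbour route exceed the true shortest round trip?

The nearest-neighbour route is 6 blocks longer than optimal.

DC: T9=3, U4=10, M2=12, M8=15, K9=16 ⇒ T9
T9: M2=9, M8=12, U4=13, K9=19 ⇒ M2
M2: K9=20, M8=21, U4=22 ⇒ K9
K9: U4=6, M8=31 ⇒ U4
U4: M8=25 ⇒ M8
NN route DC → T9 → M2 → K9 → U4 → M8 → DC costs 78.
Optimal: DC → U4 → K9 → M2 → M8 → T9 → DC costs 72 (by enumerating all 60 distinct tours).
Excess = 78 − 72 = 6.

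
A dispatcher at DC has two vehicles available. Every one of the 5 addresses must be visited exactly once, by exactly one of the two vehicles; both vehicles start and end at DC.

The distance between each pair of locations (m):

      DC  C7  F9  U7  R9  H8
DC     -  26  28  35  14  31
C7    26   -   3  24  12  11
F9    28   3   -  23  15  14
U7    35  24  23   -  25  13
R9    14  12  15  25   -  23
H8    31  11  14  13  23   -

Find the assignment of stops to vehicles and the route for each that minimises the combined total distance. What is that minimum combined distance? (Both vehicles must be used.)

Try each way of splitting the stops between the two vehicles (each non-empty) and, for each split, find the best tour for each vehicle:
  {C7} + {F9, U7, R9, H8}: 52 + 91 = 143
  {F9} + {C7, U7, R9, H8}: 56 + 85 = 141
  {C7, F9} + {U7, R9, H8}: 57 + 83 = 140
  {U7} + {C7, F9, R9, H8}: 70 + 74 = 144
  {C7, U7} + {F9, R9, H8}: 85 + 74 = 159
  {F9, U7} + {C7, R9, H8}: 86 + 68 = 154
  … (15 splits in total)
  {R9} + {C7, F9, U7, H8}: 28 + 90 = 118  ← best
Best: vehicle 1 DC → R9 → DC = 28; vehicle 2 DC → F9 → C7 → H8 → U7 → DC = 90; combined 118.

118 m — the smallest possible combined total.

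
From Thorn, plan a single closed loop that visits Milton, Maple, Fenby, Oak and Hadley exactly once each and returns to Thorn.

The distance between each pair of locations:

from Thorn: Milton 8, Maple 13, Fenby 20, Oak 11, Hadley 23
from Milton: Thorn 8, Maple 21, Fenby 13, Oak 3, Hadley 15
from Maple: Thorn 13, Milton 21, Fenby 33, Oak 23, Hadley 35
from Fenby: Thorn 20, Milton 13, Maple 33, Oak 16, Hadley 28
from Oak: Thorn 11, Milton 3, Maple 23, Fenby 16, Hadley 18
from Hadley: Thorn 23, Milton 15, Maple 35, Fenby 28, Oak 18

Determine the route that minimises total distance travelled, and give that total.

Shortest round trip = 102.

Thorn-Milton-Maple-Fenby-Oak-Hadley-Thorn: 8+21+33+16+18+23 = 119
Thorn-Milton-Maple-Fenby-Hadley-Oak-Thorn: 8+21+33+28+18+11 = 119
Thorn-Milton-Maple-Oak-Fenby-Hadley-Thorn: 8+21+23+16+28+23 = 119
Thorn-Milton-Maple-Oak-Hadley-Fenby-Thorn: 8+21+23+18+28+20 = 118
Thorn-Milton-Maple-Hadley-Fenby-Oak-Thorn: 8+21+35+28+16+11 = 119
Thorn-Milton-Maple-Hadley-Oak-Fenby-Thorn: 8+21+35+18+16+20 = 118
Thorn-Milton-Fenby-Maple-Oak-Hadley-Thorn: 8+13+33+23+18+23 = 118
Thorn-Milton-Fenby-Maple-Hadley-Oak-Thorn: 8+13+33+35+18+11 = 118
Thorn-Milton-Fenby-Oak-Maple-Hadley-Thorn: 8+13+16+23+35+23 = 118
Thorn-Milton-Fenby-Oak-Hadley-Maple-Thorn: 8+13+16+18+35+13 = 103
Thorn-Milton-Fenby-Hadley-Maple-Oak-Thorn: 8+13+28+35+23+11 = 118
Thorn-Milton-Fenby-Hadley-Oak-Maple-Thorn: 8+13+28+18+23+13 = 103
Thorn-Milton-Oak-Maple-Fenby-Hadley-Thorn: 8+3+23+33+28+23 = 118
Thorn-Milton-Oak-Maple-Hadley-Fenby-Thorn: 8+3+23+35+28+20 = 117
… (46 more)
Thorn-Maple-Oak-Milton-Hadley-Fenby-Thorn: 13+23+3+15+28+20 = 102  ← best
The minimum is 102.
One optimal route: Thorn → Maple → Oak → Milton → Hadley → Fenby → Thorn (or its reverse).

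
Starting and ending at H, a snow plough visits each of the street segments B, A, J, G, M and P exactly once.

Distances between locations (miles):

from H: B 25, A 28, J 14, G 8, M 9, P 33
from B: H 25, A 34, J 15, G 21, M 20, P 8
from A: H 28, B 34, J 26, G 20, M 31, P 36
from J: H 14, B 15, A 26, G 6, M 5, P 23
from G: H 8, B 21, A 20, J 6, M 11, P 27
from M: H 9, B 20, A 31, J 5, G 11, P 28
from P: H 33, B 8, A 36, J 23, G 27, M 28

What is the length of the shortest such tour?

With 6 stops there are 6!/2 = 360 distinct round trips (a route and its reverse cost the same).
H-B-A-J-G-M-P-H: 25+34+26+6+11+28+33 = 163
H-B-A-J-G-P-M-H: 25+34+26+6+27+28+9 = 155
H-B-A-J-M-G-P-H: 25+34+26+5+11+27+33 = 161
H-B-A-J-M-P-G-H: 25+34+26+5+28+27+8 = 153
H-B-A-J-P-G-M-H: 25+34+26+23+27+11+9 = 155
H-B-A-J-P-M-G-H: 25+34+26+23+28+11+8 = 155
H-B-A-G-J-M-P-H: 25+34+20+6+5+28+33 = 151
H-B-A-G-J-P-M-H: 25+34+20+6+23+28+9 = 145
… (352 more)
H-G-A-P-B-J-M-H: 8+20+36+8+15+5+9 = 101  ← best
The minimum is 101.
One optimal route: H → G → A → P → B → J → M → H (or its reverse).

Minimum total distance: 101 miles.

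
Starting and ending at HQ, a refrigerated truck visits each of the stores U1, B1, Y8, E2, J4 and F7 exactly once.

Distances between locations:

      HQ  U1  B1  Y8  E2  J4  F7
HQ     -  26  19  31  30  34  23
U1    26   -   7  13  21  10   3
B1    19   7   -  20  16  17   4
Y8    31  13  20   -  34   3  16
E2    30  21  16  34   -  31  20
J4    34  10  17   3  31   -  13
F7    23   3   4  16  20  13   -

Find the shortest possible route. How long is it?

Minimum total distance: 97.

With 6 stops there are 6!/2 = 360 distinct round trips (a route and its reverse cost the same).
HQ → U1 → B1 → Y8 → E2 → J4 → F7 → HQ: 26+7+20+34+31+13+23 = 154
HQ → U1 → B1 → Y8 → E2 → F7 → J4 → HQ: 26+7+20+34+20+13+34 = 154
HQ → U1 → B1 → Y8 → J4 → E2 → F7 → HQ: 26+7+20+3+31+20+23 = 130
HQ → U1 → B1 → Y8 → J4 → F7 → E2 → HQ: 26+7+20+3+13+20+30 = 119
HQ → U1 → B1 → Y8 → F7 → E2 → J4 → HQ: 26+7+20+16+20+31+34 = 154
HQ → U1 → B1 → Y8 → F7 → J4 → E2 → HQ: 26+7+20+16+13+31+30 = 143
HQ → U1 → B1 → E2 → Y8 → J4 → F7 → HQ: 26+7+16+34+3+13+23 = 122
HQ → U1 → B1 → E2 → Y8 → F7 → J4 → HQ: 26+7+16+34+16+13+34 = 146
… (352 more)
HQ → Y8 → J4 → U1 → F7 → B1 → E2 → HQ: 31+3+10+3+4+16+30 = 97  ← best
The minimum is 97.
One optimal route: HQ → Y8 → J4 → U1 → F7 → B1 → E2 → HQ (or its reverse).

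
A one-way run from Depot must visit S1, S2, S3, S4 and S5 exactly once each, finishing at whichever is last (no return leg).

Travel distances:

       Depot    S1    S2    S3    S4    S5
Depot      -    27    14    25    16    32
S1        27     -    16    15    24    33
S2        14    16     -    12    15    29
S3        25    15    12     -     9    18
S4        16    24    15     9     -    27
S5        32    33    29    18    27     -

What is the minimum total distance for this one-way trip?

There are 5! = 120 possible orderings.
Depot - S1 - S2 - S3 - S4 - S5: 27+16+12+9+27 = 91
Depot - S1 - S2 - S3 - S5 - S4: 27+16+12+18+27 = 100
Depot - S1 - S2 - S4 - S3 - S5: 27+16+15+9+18 = 85
Depot - S1 - S2 - S4 - S5 - S3: 27+16+15+27+18 = 103
Depot - S1 - S2 - S5 - S3 - S4: 27+16+29+18+9 = 99
Depot - S1 - S2 - S5 - S4 - S3: 27+16+29+27+9 = 108
Depot - S1 - S3 - S2 - S4 - S5: 27+15+12+15+27 = 96
Depot - S1 - S3 - S2 - S5 - S4: 27+15+12+29+27 = 110
Depot - S1 - S3 - S4 - S2 - S5: 27+15+9+15+29 = 95
Depot - S1 - S3 - S4 - S5 - S2: 27+15+9+27+29 = 107
Depot - S1 - S3 - S5 - S2 - S4: 27+15+18+29+15 = 104
Depot - S1 - S3 - S5 - S4 - S2: 27+15+18+27+15 = 102
Depot - S1 - S4 - S2 - S3 - S5: 27+24+15+12+18 = 96
Depot - S1 - S4 - S2 - S5 - S3: 27+24+15+29+18 = 113
… (106 more)
Depot - S4 - S2 - S1 - S3 - S5: 16+15+16+15+18 = 80  ← best
The minimum is 80.
One shortest path: Depot → S4 → S2 → S1 → S3 → S5.

Minimum one-way distance = 80.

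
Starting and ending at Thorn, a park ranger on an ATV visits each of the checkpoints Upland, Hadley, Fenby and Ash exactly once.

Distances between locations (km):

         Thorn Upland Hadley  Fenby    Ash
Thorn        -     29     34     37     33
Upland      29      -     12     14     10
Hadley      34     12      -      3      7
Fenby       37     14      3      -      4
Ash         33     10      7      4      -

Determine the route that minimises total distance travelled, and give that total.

With 4 stops there are 4!/2 = 12 distinct round trips (a route and its reverse cost the same).
Thorn-Upland-Hadley-Fenby-Ash-Thorn: 29+12+3+4+33 = 81
Thorn-Upland-Hadley-Ash-Fenby-Thorn: 29+12+7+4+37 = 89
Thorn-Upland-Fenby-Hadley-Ash-Thorn: 29+14+3+7+33 = 86
Thorn-Upland-Fenby-Ash-Hadley-Thorn: 29+14+4+7+34 = 88
Thorn-Upland-Ash-Hadley-Fenby-Thorn: 29+10+7+3+37 = 86
Thorn-Upland-Ash-Fenby-Hadley-Thorn: 29+10+4+3+34 = 80
Thorn-Hadley-Upland-Fenby-Ash-Thorn: 34+12+14+4+33 = 97
Thorn-Hadley-Upland-Ash-Fenby-Thorn: 34+12+10+4+37 = 97
Thorn-Hadley-Fenby-Upland-Ash-Thorn: 34+3+14+10+33 = 94
Thorn-Hadley-Ash-Upland-Fenby-Thorn: 34+7+10+14+37 = 102
Thorn-Fenby-Upland-Hadley-Ash-Thorn: 37+14+12+7+33 = 103
Thorn-Fenby-Hadley-Upland-Ash-Thorn: 37+3+12+10+33 = 95
The minimum is 80.
One optimal route: Thorn → Upland → Ash → Fenby → Hadley → Thorn (or its reverse).

80 km — the shortest possible round trip.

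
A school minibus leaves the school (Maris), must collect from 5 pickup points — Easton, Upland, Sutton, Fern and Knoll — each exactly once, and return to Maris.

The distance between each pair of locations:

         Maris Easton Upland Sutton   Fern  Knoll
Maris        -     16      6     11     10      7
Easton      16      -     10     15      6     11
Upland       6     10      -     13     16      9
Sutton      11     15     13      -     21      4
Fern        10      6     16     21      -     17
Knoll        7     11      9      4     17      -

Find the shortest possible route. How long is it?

50 — the shortest possible round trip.

There are 60 distinct closed tours to check (reversals are equivalent).
Maris → Easton → Upland → Sutton → Fern → Knoll → Maris: 16+10+13+21+17+7 = 84
Maris → Easton → Upland → Sutton → Knoll → Fern → Maris: 16+10+13+4+17+10 = 70
Maris → Easton → Upland → Fern → Sutton → Knoll → Maris: 16+10+16+21+4+7 = 74
Maris → Easton → Upland → Fern → Knoll → Sutton → Maris: 16+10+16+17+4+11 = 74
Maris → Easton → Upland → Knoll → Sutton → Fern → Maris: 16+10+9+4+21+10 = 70
Maris → Easton → Upland → Knoll → Fern → Sutton → Maris: 16+10+9+17+21+11 = 84
Maris → Easton → Sutton → Upland → Fern → Knoll → Maris: 16+15+13+16+17+7 = 84
Maris → Easton → Sutton → Upland → Knoll → Fern → Maris: 16+15+13+9+17+10 = 80
Maris → Easton → Sutton → Fern → Upland → Knoll → Maris: 16+15+21+16+9+7 = 84
Maris → Easton → Sutton → Fern → Knoll → Upland → Maris: 16+15+21+17+9+6 = 84
Maris → Easton → Sutton → Knoll → Upland → Fern → Maris: 16+15+4+9+16+10 = 70
Maris → Easton → Sutton → Knoll → Fern → Upland → Maris: 16+15+4+17+16+6 = 74
Maris → Easton → Fern → Upland → Sutton → Knoll → Maris: 16+6+16+13+4+7 = 62
Maris → Easton → Fern → Upland → Knoll → Sutton → Maris: 16+6+16+9+4+11 = 62
… (46 more)
Maris → Upland → Sutton → Knoll → Easton → Fern → Maris: 6+13+4+11+6+10 = 50  ← best
The minimum is 50.
One optimal route: Maris → Upland → Sutton → Knoll → Easton → Fern → Maris (or its reverse).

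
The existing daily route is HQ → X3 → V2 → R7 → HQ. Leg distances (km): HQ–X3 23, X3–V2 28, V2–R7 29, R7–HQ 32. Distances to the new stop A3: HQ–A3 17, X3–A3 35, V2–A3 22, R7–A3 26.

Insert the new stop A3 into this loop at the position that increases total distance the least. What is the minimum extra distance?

Insertion cost between consecutive stops i–j is d(i,A3) + d(A3,j) − d(i,j):
  between HQ and X3: 17 + 35 − 23 = 29
  between X3 and V2: 35 + 22 − 28 = 29
  between V2 and R7: 22 + 26 − 29 = 19
  between R7 and HQ: 26 + 17 − 32 = 11
Cheapest insertion is between R7 and HQ, adding 11.
New total = 112 + 11 = 123.

+11 km — insert A3 between R7 and HQ.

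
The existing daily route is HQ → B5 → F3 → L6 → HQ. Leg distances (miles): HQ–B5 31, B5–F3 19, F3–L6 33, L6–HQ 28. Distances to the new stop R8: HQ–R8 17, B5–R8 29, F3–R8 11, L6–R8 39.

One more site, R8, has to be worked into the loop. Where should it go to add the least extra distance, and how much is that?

Insertion cost between consecutive stops i–j is d(i,R8) + d(R8,j) − d(i,j):
  between HQ and B5: 17 + 29 − 31 = 15
  between B5 and F3: 29 + 11 − 19 = 21
  between F3 and L6: 11 + 39 − 33 = 17
  between L6 and HQ: 39 + 17 − 28 = 28
Cheapest insertion is between HQ and B5, adding 15.
New total = 111 + 15 = 126.

Minimum extra distance: 15 miles, inserting R8 between HQ and B5.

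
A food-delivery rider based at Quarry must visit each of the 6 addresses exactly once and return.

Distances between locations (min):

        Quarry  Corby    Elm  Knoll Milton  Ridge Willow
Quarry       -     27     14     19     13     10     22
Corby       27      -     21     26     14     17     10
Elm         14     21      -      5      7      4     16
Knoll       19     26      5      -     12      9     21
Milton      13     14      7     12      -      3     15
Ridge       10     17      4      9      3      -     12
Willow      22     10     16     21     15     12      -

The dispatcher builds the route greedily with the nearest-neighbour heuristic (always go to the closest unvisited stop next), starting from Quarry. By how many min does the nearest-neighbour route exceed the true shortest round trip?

6 min longer than the optimal tour.

Quarry: Ridge=10, Milton=13, Elm=14, Knoll=19, Willow=22, Corby=27 ⇒ Ridge
Ridge: Milton=3, Elm=4, Knoll=9, Willow=12, Corby=17 ⇒ Milton
Milton: Elm=7, Knoll=12, Corby=14, Willow=15 ⇒ Elm
Elm: Knoll=5, Willow=16, Corby=21 ⇒ Knoll
Knoll: Willow=21, Corby=26 ⇒ Willow
Willow: Corby=10 ⇒ Corby
NN route Quarry → Ridge → Milton → Elm → Knoll → Willow → Corby → Quarry costs 83.
Optimal: Quarry → Elm → Knoll → Milton → Corby → Willow → Ridge → Quarry costs 77 (by enumerating all 360 distinct tours).
Excess = 83 − 77 = 6.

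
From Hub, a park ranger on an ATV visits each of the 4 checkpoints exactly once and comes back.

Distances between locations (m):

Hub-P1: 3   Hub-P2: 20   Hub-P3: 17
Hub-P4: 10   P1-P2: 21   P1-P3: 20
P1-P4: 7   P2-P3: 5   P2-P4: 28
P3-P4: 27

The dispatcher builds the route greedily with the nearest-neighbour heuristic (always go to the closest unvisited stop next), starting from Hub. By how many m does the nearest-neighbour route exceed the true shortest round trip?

Hub: P1=3, P4=10, P3=17, P2=20 ⇒ P1
P1: P4=7, P3=20, P2=21 ⇒ P4
P4: P3=27, P2=28 ⇒ P3
P3: P2=5 ⇒ P2
NN route Hub → P1 → P4 → P3 → P2 → Hub costs 62.
Optimal: Hub → P1 → P4 → P2 → P3 → Hub costs 60 (by enumerating all 12 distinct tours).
Excess = 62 − 60 = 2.

Excess over optimum: 2 m.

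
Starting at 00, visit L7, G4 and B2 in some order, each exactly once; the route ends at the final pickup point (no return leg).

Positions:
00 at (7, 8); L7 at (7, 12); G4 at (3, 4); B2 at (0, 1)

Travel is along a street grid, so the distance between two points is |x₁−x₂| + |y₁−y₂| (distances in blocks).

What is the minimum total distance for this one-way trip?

Minimum one-way distance = 22 blocks.

There are 3! = 6 possible orderings.
00 → L7 → G4 → B2: 4+12+6 = 22
00 → L7 → B2 → G4: 4+18+6 = 28
00 → G4 → L7 → B2: 8+12+18 = 38
00 → G4 → B2 → L7: 8+6+18 = 32
00 → B2 → L7 → G4: 14+18+12 = 44
00 → B2 → G4 → L7: 14+6+12 = 32
The minimum is 22.
One shortest path: 00 → L7 → G4 → B2.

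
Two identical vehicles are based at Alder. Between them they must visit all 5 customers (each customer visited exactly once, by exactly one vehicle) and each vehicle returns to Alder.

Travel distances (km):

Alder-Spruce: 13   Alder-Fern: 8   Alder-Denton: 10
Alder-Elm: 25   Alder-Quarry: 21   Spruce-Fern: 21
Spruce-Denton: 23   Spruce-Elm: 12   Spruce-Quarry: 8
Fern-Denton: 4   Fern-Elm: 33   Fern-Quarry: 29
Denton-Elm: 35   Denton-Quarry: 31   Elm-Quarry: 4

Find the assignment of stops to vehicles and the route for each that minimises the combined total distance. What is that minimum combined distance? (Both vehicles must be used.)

Check every non-empty split of the stops between the two vehicles; for each half take its own optimal tour:
  {Spruce} + {Fern, Denton, Elm, Quarry}: 26 + 72 = 98
  {Fern} + {Spruce, Denton, Elm, Quarry}: 16 + 70 = 86
  {Spruce, Fern} + {Denton, Elm, Quarry}: 42 + 70 = 112
  {Denton} + {Spruce, Fern, Elm, Quarry}: 20 + 66 = 86
  {Spruce, Denton} + {Fern, Elm, Quarry}: 46 + 66 = 112
  {Fern, Denton} + {Spruce, Elm, Quarry}: 22 + 50 = 72
  … (15 splits in total)
Best: vehicle 1 Alder → Fern → Denton → Alder = 22; vehicle 2 Alder → Spruce → Elm → Quarry → Alder = 50; combined 72.

72 km — the smallest possible combined total.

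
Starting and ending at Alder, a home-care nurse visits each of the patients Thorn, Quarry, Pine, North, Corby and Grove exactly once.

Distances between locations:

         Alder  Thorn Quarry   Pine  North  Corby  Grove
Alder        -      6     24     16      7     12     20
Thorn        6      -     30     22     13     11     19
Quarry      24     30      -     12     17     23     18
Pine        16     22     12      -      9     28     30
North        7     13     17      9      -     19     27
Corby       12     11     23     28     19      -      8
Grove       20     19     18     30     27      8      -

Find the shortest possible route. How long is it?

Alder-Thorn-Quarry-Pine-North-Corby-Grove-Alder: 6+30+12+9+19+8+20 = 104
Alder-Thorn-Quarry-Pine-North-Grove-Corby-Alder: 6+30+12+9+27+8+12 = 104
Alder-Thorn-Quarry-Pine-Corby-North-Grove-Alder: 6+30+12+28+19+27+20 = 142
Alder-Thorn-Quarry-Pine-Corby-Grove-North-Alder: 6+30+12+28+8+27+7 = 118
Alder-Thorn-Quarry-Pine-Grove-North-Corby-Alder: 6+30+12+30+27+19+12 = 136
Alder-Thorn-Quarry-Pine-Grove-Corby-North-Alder: 6+30+12+30+8+19+7 = 112
Alder-Thorn-Quarry-North-Pine-Corby-Grove-Alder: 6+30+17+9+28+8+20 = 118
Alder-Thorn-Quarry-North-Pine-Grove-Corby-Alder: 6+30+17+9+30+8+12 = 112
… (352 more)
Alder-Thorn-Corby-Grove-Quarry-Pine-North-Alder: 6+11+8+18+12+9+7 = 71  ← best
The minimum is 71.
One optimal route: Alder → Thorn → Corby → Grove → Quarry → Pine → North → Alder (or its reverse).

71 — the shortest possible round trip.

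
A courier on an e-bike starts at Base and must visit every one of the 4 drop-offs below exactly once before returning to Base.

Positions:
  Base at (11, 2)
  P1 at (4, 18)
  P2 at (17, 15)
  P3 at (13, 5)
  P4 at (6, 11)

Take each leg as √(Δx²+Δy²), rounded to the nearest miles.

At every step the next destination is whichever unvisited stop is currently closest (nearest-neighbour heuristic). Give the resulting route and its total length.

Base → [P3:4 / P4:10 / P2:14 / P1:17] → P3 (4)
P3 → [P4:9 / P2:11 / P1:16] → P4 (9)
P4 → [P1:7 / P2:12] → P1 (7)
P1 → [P2:13] → P2 (13)
Return P2→Base: 14.
Total = 4 + 9 + 7 + 13 + 14 = 47.

Total distance 47 miles via the nearest-neighbour route Base → P3 → P4 → P1 → P2 → Base.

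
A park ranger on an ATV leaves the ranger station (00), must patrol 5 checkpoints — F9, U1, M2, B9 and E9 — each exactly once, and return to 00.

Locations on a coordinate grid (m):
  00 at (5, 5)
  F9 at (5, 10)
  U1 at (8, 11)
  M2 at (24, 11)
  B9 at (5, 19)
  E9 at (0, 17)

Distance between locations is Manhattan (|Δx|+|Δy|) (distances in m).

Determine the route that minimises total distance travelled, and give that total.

00 → F9 → U1 → M2 → B9 → E9 → 00: 5+4+16+27+7+17 = 76
00 → F9 → U1 → M2 → E9 → B9 → 00: 5+4+16+30+7+14 = 76
00 → F9 → U1 → B9 → M2 → E9 → 00: 5+4+11+27+30+17 = 94
00 → F9 → U1 → B9 → E9 → M2 → 00: 5+4+11+7+30+25 = 82
00 → F9 → U1 → E9 → M2 → B9 → 00: 5+4+14+30+27+14 = 94
00 → F9 → U1 → E9 → B9 → M2 → 00: 5+4+14+7+27+25 = 82
00 → F9 → M2 → U1 → B9 → E9 → 00: 5+20+16+11+7+17 = 76
00 → F9 → M2 → U1 → E9 → B9 → 00: 5+20+16+14+7+14 = 76
00 → F9 → M2 → B9 → U1 → E9 → 00: 5+20+27+11+14+17 = 94
00 → F9 → M2 → B9 → E9 → U1 → 00: 5+20+27+7+14+9 = 82
00 → F9 → M2 → E9 → U1 → B9 → 00: 5+20+30+14+11+14 = 94
00 → F9 → M2 → E9 → B9 → U1 → 00: 5+20+30+7+11+9 = 82
00 → F9 → B9 → U1 → M2 → E9 → 00: 5+9+11+16+30+17 = 88
00 → F9 → B9 → U1 → E9 → M2 → 00: 5+9+11+14+30+25 = 94
… (46 more)
The minimum is 76.
One optimal route: 00 → F9 → U1 → M2 → B9 → E9 → 00 (or its reverse).

Minimum total distance: 76 m.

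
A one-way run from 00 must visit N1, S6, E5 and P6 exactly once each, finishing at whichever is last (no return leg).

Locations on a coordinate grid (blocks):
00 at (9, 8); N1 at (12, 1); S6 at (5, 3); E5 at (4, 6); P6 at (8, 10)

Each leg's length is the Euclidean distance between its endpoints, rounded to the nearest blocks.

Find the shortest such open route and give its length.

Shortest open route: 18 blocks.

There are 4! = 24 possible orderings.
00→N1→S6→E5→P6: 8+7+3+6 = 24
00→N1→S6→P6→E5: 8+7+8+6 = 29
00→N1→E5→S6→P6: 8+9+3+8 = 28
00→N1→E5→P6→S6: 8+9+6+8 = 31
00→N1→P6→S6→E5: 8+10+8+3 = 29
00→N1→P6→E5→S6: 8+10+6+3 = 27
00→S6→N1→E5→P6: 6+7+9+6 = 28
00→S6→N1→P6→E5: 6+7+10+6 = 29
00→S6→E5→N1→P6: 6+3+9+10 = 28
00→S6→E5→P6→N1: 6+3+6+10 = 25
00→S6→P6→N1→E5: 6+8+10+9 = 33
00→S6→P6→E5→N1: 6+8+6+9 = 29
00→E5→N1→S6→P6: 5+9+7+8 = 29
00→E5→N1→P6→S6: 5+9+10+8 = 32
… (10 more)
00→P6→E5→S6→N1: 2+6+3+7 = 18  ← best
The minimum is 18.
One shortest path: 00 → P6 → E5 → S6 → N1.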